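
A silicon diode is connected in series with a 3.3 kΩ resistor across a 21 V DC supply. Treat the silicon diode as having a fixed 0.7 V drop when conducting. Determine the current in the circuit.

KVL around the loop: 21 = V_D + I·R = 0.7 + I × 3.3 kΩ.
So I = (21 − 0.7) / 3.3 kΩ = 20.3 / 3.3 = 6.15 mA.

I ≈ 6.2 mA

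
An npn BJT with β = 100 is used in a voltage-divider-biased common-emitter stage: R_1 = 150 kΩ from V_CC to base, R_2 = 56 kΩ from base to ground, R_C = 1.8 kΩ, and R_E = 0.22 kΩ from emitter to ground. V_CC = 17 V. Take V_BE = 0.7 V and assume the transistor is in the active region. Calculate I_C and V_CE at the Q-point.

I_C ≈ 6.2 mA, V_CE ≈ 4.4 V

Thevenize the base divider: V_Th = V_CC·R_2/(R_1+R_2) = 17×56/206 = 4.62 V, R_Th = R_1‖R_2 = 40.8 kΩ.
Base-emitter loop: V_Th = I_B·R_Th + V_BE + (β+1)I_B·R_E, so I_B = (4.62 − 0.7) / (40.8 + 101×0.22) = 0.0622 mA.
I_C = β·I_B = 100×0.0622 = 6.22 mA, and I_E = (β+1)I_B = 6.29 mA.
V_CE = V_CC − I_C·R_C − I_E·R_E = 17 − 6.22×1.8 − 6.29×0.22 = 4.41 V.
V_CE = 4.41 V > 0.2 V confirms active-region operation.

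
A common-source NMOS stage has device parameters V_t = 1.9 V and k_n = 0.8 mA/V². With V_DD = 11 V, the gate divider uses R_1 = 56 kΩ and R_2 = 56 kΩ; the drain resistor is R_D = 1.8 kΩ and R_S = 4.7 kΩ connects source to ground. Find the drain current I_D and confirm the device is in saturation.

I_D ≈ 0.52 mA

V_G = V_DD·R_2/(R_1+R_2) = 11×56/112 = 5.5 V.
Assume saturation: I_D = (k_n/2)(V_GS − V_t)² with V_GS = V_G − I_D·R_S = 5.5 − 4.7·I_D.
Substituting gives 8.84·I_D² − 14.5·I_D + 5.18 = 0, with roots I_D = 0.523 or 1.12 mA.
The root I_D = 1.12 mA gives V_GS = 0.225 V ≤ V_t, so take I_D = 0.523 mA.
Then V_GS = 3.04 V and V_DS = V_DD − I_D(R_D+R_S) = 11 − 0.523×6.5 = 7.6 V.
Saturation requires V_DS ≥ V_GS − V_t = 1.14 V; 7.6 ≥ 1.14 ✓.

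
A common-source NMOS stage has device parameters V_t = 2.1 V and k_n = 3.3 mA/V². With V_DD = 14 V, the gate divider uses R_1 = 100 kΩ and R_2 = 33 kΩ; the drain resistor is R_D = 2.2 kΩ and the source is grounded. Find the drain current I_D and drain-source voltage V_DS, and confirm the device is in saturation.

I_D ≈ 3.1 mA, V_DS ≈ 7.2 V

V_G = V_DD·R_2/(R_1+R_2) = 14×33/133 = 3.47 V. With the source grounded, V_GS = V_G = 3.47 V.
Assume saturation: I_D = (k_n/2)(V_GS − V_t)² = (3.3/2)×(3.47 − 2.1)² = 1.65×1.37² = 3.11 mA.
V_DS = V_DD − I_D·R_D = 14 − 3.11×2.2 = 7.15 V.
Saturation requires V_DS ≥ V_GS − V_t = 1.37 V; 7.15 ≥ 1.37 ✓.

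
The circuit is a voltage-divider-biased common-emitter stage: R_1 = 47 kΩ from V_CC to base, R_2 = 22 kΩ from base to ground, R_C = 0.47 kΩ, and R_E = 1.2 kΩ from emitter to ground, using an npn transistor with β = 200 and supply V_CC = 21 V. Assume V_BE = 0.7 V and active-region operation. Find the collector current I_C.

I_C ≈ 4.7 mA

Thevenize the base divider: V_Th = V_CC·R_2/(R_1+R_2) = 21×22/69 = 6.7 V, R_Th = R_1‖R_2 = 15 kΩ.
Base-emitter loop: V_Th = I_B·R_Th + V_BE + (β+1)I_B·R_E, so I_B = (6.7 − 0.7) / (15 + 201×1.2) = 0.0234 mA.
I_C = β·I_B = 200×0.0234 = 4.68 mA, and I_E = (β+1)I_B = 4.7 mA.
V_CE = V_CC − I_C·R_C − I_E·R_E = 21 − 4.68×0.47 − 4.7×1.2 = 13.2 V.
V_CE = 13.2 V > 0.2 V confirms active-region operation.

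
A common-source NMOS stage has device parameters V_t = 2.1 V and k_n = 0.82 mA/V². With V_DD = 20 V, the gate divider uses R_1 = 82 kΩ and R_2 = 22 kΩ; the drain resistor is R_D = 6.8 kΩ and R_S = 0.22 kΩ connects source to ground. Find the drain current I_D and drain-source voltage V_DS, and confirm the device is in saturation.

V_G = V_DD·R_2/(R_1+R_2) = 20×22/104 = 4.23 V.
Assume saturation: I_D = (k_n/2)(V_GS − V_t)² with V_GS = V_G − I_D·R_S = 4.23 − 0.22·I_D.
Substituting gives 0.0198·I_D² − 1.38·I_D + 1.86 = 0, with roots I_D = 1.37 or 68.4 mA.
The root I_D = 68.4 mA gives V_GS = -10.8 V ≤ V_t, so take I_D = 1.37 mA.
Then V_GS = 3.93 V and V_DS = V_DD − I_D(R_D+R_S) = 20 − 1.37×7.02 = 10.4 V.
Saturation requires V_DS ≥ V_GS − V_t = 1.83 V; 10.4 ≥ 1.83 ✓.

I_D ≈ 1.4 mA, V_DS ≈ 10 V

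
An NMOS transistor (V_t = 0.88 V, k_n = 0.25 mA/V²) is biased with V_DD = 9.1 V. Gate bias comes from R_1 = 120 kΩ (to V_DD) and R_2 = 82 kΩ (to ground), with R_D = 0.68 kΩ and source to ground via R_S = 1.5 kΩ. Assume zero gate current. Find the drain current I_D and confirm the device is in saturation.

I_D ≈ 0.52 mA

V_G = V_DD·R_2/(R_1+R_2) = 9.1×82/202 = 3.69 V.
Assume saturation: I_D = (k_n/2)(V_GS − V_t)² with V_GS = V_G − I_D·R_S = 3.69 − 1.5·I_D.
Substituting gives 0.281·I_D² − 2.06·I_D + 0.99 = 0, with roots I_D = 0.518 or 6.79 mA.
The root I_D = 6.79 mA gives V_GS = -6.49 V ≤ V_t, so take I_D = 0.518 mA.
Then V_GS = 2.92 V and V_DS = V_DD − I_D(R_D+R_S) = 9.1 − 0.518×2.18 = 7.97 V.
Saturation requires V_DS ≥ V_GS − V_t = 2.04 V; 7.97 ≥ 2.04 ✓.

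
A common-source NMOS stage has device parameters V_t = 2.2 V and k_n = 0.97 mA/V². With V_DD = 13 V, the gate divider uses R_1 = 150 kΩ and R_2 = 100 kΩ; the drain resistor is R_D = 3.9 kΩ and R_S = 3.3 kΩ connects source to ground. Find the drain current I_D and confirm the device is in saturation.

I_D ≈ 0.58 mA

V_G = V_DD·R_2/(R_1+R_2) = 13×100/250 = 5.2 V.
Assume saturation: I_D = (k_n/2)(V_GS − V_t)² with V_GS = V_G − I_D·R_S = 5.2 − 3.3·I_D.
Substituting gives 5.28·I_D² − 10.6·I_D + 4.37 = 0, with roots I_D = 0.578 or 1.43 mA.
The root I_D = 1.43 mA gives V_GS = 0.483 V ≤ V_t, so take I_D = 0.578 mA.
Then V_GS = 3.29 V and V_DS = V_DD − I_D(R_D+R_S) = 13 − 0.578×7.2 = 8.84 V.
Saturation requires V_DS ≥ V_GS − V_t = 1.09 V; 8.84 ≥ 1.09 ✓.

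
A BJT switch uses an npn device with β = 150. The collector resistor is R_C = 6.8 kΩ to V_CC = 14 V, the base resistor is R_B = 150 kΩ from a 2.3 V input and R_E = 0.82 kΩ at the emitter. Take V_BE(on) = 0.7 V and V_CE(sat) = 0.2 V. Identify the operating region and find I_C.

Assume active. Base-emitter loop: I_B = (V_BB − V_BE)/(R_B + (β+1)R_E) = (2.3 − 0.7)/(150 + 151×0.82) = 0.00584 mA.
I_C = β·I_B = 150×0.00584 = 0.876 mA.
V_CE = V_CC − I_C·R_C − I_E·R_E = 14 − 0.876×6.8 − 0.882×0.82 = 7.32 V > V_CE(sat), so the active-region assumption holds.

active; I_C ≈ 0.88 mA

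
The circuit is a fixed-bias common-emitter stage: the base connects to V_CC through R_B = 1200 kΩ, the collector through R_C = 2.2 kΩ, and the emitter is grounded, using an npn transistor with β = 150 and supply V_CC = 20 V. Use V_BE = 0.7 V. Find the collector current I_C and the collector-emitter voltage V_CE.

Base loop: V_CC = I_B·R_B + V_BE, so I_B = (20 − 0.7)/1200 kΩ = 0.0161 mA.
In the active region I_C = β·I_B = 150 × 0.0161 = 2.41 mA.
Collector loop: V_CE = V_CC − I_C·R_C = 20 − 2.41×2.2 = 14.7 V.
Since V_CE = 14.7 V > V_CE(sat) ≈ 0.2 V, the transistor is in the active region as assumed.

I_C ≈ 2.4 mA, V_CE ≈ 15 V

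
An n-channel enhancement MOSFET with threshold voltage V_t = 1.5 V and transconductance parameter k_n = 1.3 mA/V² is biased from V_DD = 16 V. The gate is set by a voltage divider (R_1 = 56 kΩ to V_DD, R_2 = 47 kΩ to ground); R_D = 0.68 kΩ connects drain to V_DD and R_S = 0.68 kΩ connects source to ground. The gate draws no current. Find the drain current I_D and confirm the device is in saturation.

V_G = V_DD·R_2/(R_1+R_2) = 16×47/103 = 7.3 V.
Assume saturation: I_D = (k_n/2)(V_GS − V_t)² with V_GS = V_G − I_D·R_S = 7.3 − 0.68·I_D.
Substituting gives 0.301·I_D² − 6.13·I_D + 21.9 = 0, with roots I_D = 4.61 or 15.8 mA.
The root I_D = 15.8 mA gives V_GS = -3.43 V ≤ V_t, so take I_D = 4.61 mA.
Then V_GS = 4.16 V and V_DS = V_DD − I_D(R_D+R_S) = 16 − 4.61×1.36 = 9.73 V.
Saturation requires V_DS ≥ V_GS − V_t = 2.66 V; 9.73 ≥ 2.66 ✓.

I_D ≈ 4.6 mA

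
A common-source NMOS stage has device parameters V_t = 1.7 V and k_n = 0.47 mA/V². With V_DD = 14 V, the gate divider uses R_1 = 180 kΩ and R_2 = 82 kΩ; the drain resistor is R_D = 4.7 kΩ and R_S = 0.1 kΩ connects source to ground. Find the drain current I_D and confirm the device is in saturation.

V_G = V_DD·R_2/(R_1+R_2) = 14×82/262 = 4.38 V.
Assume saturation: I_D = (k_n/2)(V_GS − V_t)² with V_GS = V_G − I_D·R_S = 4.38 − 0.1·I_D.
Substituting gives 0.00235·I_D² − 1.13·I_D + 1.69 = 0, with roots I_D = 1.51 or 478 mA.
The root I_D = 478 mA gives V_GS = -43.4 V ≤ V_t, so take I_D = 1.51 mA.
Then V_GS = 4.23 V and V_DS = V_DD − I_D(R_D+R_S) = 14 − 1.51×4.8 = 6.77 V.
Saturation requires V_DS ≥ V_GS − V_t = 2.53 V; 6.77 ≥ 2.53 ✓.

I_D ≈ 1.5 mA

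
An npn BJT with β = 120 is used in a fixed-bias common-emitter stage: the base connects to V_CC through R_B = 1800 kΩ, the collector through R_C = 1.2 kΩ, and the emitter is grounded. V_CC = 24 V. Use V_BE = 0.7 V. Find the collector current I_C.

I_C ≈ 1.6 mA

Base loop: V_CC = I_B·R_B + V_BE, so I_B = (24 − 0.7)/1800 kΩ = 0.0129 mA.
In the active region I_C = β·I_B = 120 × 0.0129 = 1.55 mA.
Collector loop: V_CE = V_CC − I_C·R_C = 24 − 1.55×1.2 = 22.1 V.
Since V_CE = 22.1 V > V_CE(sat) ≈ 0.2 V, the transistor is in the active region as assumed.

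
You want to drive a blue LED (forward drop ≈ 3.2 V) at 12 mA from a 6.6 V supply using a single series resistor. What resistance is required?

The resistor drops V_S − V_D = 6.6 − 3.2 = 3.4 V at 12 mA.
R = 3.4 V / 12 mA = 0.283 kΩ.

R ≈ 0.28 kΩ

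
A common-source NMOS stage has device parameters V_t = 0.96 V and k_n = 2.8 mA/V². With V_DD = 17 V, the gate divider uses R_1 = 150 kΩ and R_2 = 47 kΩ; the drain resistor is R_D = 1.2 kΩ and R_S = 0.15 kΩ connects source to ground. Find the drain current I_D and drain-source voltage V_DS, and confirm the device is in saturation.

I_D ≈ 6.4 mA, V_DS ≈ 8.4 V

V_G = V_DD·R_2/(R_1+R_2) = 17×47/197 = 4.06 V.
Assume saturation: I_D = (k_n/2)(V_GS − V_t)² with V_GS = V_G − I_D·R_S = 4.06 − 0.15·I_D.
Substituting gives 0.0315·I_D² − 2.3·I_D + 13.4 = 0, with roots I_D = 6.39 or 66.6 mA.
The root I_D = 66.6 mA gives V_GS = -5.94 V ≤ V_t, so take I_D = 6.39 mA.
Then V_GS = 3.1 V and V_DS = V_DD − I_D(R_D+R_S) = 17 − 6.39×1.35 = 8.37 V.
Saturation requires V_DS ≥ V_GS − V_t = 2.14 V; 8.37 ≥ 2.14 ✓.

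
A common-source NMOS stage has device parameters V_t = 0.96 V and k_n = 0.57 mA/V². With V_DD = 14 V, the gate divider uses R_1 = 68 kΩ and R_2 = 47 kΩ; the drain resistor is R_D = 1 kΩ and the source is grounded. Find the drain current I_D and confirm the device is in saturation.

I_D ≈ 6.5 mA

V_G = V_DD·R_2/(R_1+R_2) = 14×47/115 = 5.72 V. With the source grounded, V_GS = V_G = 5.72 V.
Assume saturation: I_D = (k_n/2)(V_GS − V_t)² = (0.57/2)×(5.72 − 0.96)² = 0.285×4.76² = 6.46 mA.
V_DS = V_DD − I_D·R_D = 14 − 6.46×1 = 7.54 V.
Saturation requires V_DS ≥ V_GS − V_t = 4.76 V; 7.54 ≥ 4.76 ✓.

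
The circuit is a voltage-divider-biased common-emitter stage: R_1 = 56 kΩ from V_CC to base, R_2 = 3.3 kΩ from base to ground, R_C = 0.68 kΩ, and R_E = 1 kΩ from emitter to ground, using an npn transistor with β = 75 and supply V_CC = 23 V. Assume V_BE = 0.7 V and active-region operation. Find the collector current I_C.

I_C ≈ 0.55 mA

Thevenize the base divider: V_Th = V_CC·R_2/(R_1+R_2) = 23×3.3/59.3 = 1.28 V, R_Th = R_1‖R_2 = 3.12 kΩ.
Base-emitter loop: V_Th = I_B·R_Th + V_BE + (β+1)I_B·R_E, so I_B = (1.28 − 0.7) / (3.12 + 76×1) = 0.00733 mA.
I_C = β·I_B = 75×0.00733 = 0.55 mA, and I_E = (β+1)I_B = 0.557 mA.
V_CE = V_CC − I_C·R_C − I_E·R_E = 23 − 0.55×0.68 − 0.557×1 = 22.1 V.
V_CE = 22.1 V > 0.2 V confirms active-region operation.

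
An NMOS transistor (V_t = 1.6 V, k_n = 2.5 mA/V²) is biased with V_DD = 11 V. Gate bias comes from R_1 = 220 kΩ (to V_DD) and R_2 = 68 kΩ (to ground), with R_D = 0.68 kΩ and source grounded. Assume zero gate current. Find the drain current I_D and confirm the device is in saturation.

V_G = V_DD·R_2/(R_1+R_2) = 11×68/288 = 2.6 V. With the source grounded, V_GS = V_G = 2.6 V.
Assume saturation: I_D = (k_n/2)(V_GS − V_t)² = (2.5/2)×(2.6 − 1.6)² = 1.25×0.997² = 1.24 mA.
V_DS = V_DD − I_D·R_D = 11 − 1.24×0.68 = 10.2 V.
Saturation requires V_DS ≥ V_GS − V_t = 0.997 V; 10.2 ≥ 0.997 ✓.

I_D ≈ 1.2 mA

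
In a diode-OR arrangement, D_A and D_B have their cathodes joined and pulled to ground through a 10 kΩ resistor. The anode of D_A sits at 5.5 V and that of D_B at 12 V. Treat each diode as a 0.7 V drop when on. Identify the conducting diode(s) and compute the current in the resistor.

Assume both conduct. Then node N would need to be at both 5.5−0.7 = 4.8 V and 12−0.7 = 11.3 V, which is impossible.
Assume only D_B conducts: V_N = 12 − 0.7 = 11.3 V, so I_R = 11.3/10 = 1.13 mA.
Check D_A: its anode-to-cathode voltage is 5.5 − 11.3 = -5.8 V < 0.7 V, so it is off. The assumption is consistent.

Only D_B conducts; I_R ≈ 1.1 mA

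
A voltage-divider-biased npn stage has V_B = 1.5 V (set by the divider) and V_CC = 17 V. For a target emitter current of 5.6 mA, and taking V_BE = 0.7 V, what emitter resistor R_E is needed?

R_E ≈ 0.14 kΩ

V_E = V_B − V_BE = 1.5 − 0.7 = 0.8 V.
R_E = V_E / I_E = 0.8 / 5.6 = 0.143 kΩ.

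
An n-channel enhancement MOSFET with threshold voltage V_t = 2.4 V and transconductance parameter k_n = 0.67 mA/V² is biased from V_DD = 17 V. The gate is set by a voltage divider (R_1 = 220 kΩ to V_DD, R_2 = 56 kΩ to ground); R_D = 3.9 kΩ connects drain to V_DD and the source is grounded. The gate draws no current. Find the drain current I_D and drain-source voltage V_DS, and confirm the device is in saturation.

I_D ≈ 0.37 mA, V_DS ≈ 16 V

V_G = V_DD·R_2/(R_1+R_2) = 17×56/276 = 3.45 V. With the source grounded, V_GS = V_G = 3.45 V.
Assume saturation: I_D = (k_n/2)(V_GS − V_t)² = (0.67/2)×(3.45 − 2.4)² = 0.335×1.05² = 0.369 mA.
V_DS = V_DD − I_D·R_D = 17 − 0.369×3.9 = 15.6 V.
Saturation requires V_DS ≥ V_GS − V_t = 1.05 V; 15.6 ≥ 1.05 ✓.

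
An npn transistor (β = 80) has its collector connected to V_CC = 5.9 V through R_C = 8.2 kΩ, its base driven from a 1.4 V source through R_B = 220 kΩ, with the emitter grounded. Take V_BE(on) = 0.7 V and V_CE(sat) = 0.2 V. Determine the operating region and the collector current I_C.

Assume active. Base-emitter loop: I_B = (V_BB − V_BE)/R_B = (1.4 − 0.7)/220 = 0.00318 mA.
I_C = β·I_B = 80×0.00318 = 0.255 mA.
V_CE = V_CC − I_C·R_C = 5.9 − 0.255×8.2 = 3.81 V > V_CE(sat), so the active-region assumption holds.

active; I_C ≈ 0.25 mA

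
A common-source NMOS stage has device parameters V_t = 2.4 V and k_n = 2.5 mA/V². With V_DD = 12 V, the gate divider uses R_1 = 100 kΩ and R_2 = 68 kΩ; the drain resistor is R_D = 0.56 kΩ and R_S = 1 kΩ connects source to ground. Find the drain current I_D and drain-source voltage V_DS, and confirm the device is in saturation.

V_G = V_DD·R_2/(R_1+R_2) = 12×68/168 = 4.86 V.
Assume saturation: I_D = (k_n/2)(V_GS − V_t)² with V_GS = V_G − I_D·R_S = 4.86 − 1·I_D.
Substituting gives 1.25·I_D² − 7.14·I_D + 7.55 = 0, with roots I_D = 1.4 or 4.32 mA.
The root I_D = 4.32 mA gives V_GS = 0.542 V ≤ V_t, so take I_D = 1.4 mA.
Then V_GS = 3.46 V and V_DS = V_DD − I_D(R_D+R_S) = 12 − 1.4×1.56 = 9.82 V.
Saturation requires V_DS ≥ V_GS − V_t = 1.06 V; 9.82 ≥ 1.06 ✓.

I_D ≈ 1.4 mA, V_DS ≈ 9.8 V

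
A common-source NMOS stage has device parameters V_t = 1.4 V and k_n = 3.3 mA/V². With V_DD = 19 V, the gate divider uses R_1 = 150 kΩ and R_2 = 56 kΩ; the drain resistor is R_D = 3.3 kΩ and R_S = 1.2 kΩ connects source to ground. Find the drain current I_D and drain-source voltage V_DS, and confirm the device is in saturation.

I_D ≈ 2.2 mA, V_DS ≈ 9.2 V

V_G = V_DD·R_2/(R_1+R_2) = 19×56/206 = 5.17 V.
Assume saturation: I_D = (k_n/2)(V_GS − V_t)² with V_GS = V_G − I_D·R_S = 5.17 − 1.2·I_D.
Substituting gives 2.38·I_D² − 15.9·I_D + 23.4 = 0, with roots I_D = 2.18 or 4.52 mA.
The root I_D = 4.52 mA gives V_GS = -0.254 V ≤ V_t, so take I_D = 2.18 mA.
Then V_GS = 2.55 V and V_DS = V_DD − I_D(R_D+R_S) = 19 − 2.18×4.5 = 9.19 V.
Saturation requires V_DS ≥ V_GS − V_t = 1.15 V; 9.19 ≥ 1.15 ✓.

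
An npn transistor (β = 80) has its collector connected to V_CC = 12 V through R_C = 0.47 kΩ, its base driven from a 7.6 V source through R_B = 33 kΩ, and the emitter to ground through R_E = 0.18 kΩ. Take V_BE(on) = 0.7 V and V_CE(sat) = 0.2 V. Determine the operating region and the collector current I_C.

Assume active. Base-emitter loop: I_B = (V_BB − V_BE)/(R_B + (β+1)R_E) = (7.6 − 0.7)/(33 + 81×0.18) = 0.145 mA.
I_C = β·I_B = 80×0.145 = 11.6 mA.
V_CE = V_CC − I_C·R_C − I_E·R_E = 12 − 11.6×0.47 − 11.7×0.18 = 4.43 V > V_CE(sat), so the active-region assumption holds.

active; I_C ≈ 12 mA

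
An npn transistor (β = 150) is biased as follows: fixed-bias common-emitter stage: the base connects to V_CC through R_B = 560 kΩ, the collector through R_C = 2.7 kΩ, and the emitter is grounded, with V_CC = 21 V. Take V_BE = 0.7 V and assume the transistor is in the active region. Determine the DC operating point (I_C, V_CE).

Base loop: V_CC = I_B·R_B + V_BE, so I_B = (21 − 0.7)/560 kΩ = 0.0363 mA.
In the active region I_C = β·I_B = 150 × 0.0363 = 5.44 mA.
Collector loop: V_CE = V_CC − I_C·R_C = 21 − 5.44×2.7 = 6.32 V.
Since V_CE = 6.32 V > V_CE(sat) ≈ 0.2 V, the transistor is in the active region as assumed.

I_C ≈ 5.4 mA, V_CE ≈ 6.3 V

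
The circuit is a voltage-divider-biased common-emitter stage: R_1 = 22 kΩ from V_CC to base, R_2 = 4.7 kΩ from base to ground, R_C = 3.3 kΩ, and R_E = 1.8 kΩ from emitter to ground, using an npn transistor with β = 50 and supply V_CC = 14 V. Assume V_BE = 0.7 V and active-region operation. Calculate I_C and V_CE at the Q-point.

I_C ≈ 0.92 mA, V_CE ≈ 9.3 V

Thevenize the base divider: V_Th = V_CC·R_2/(R_1+R_2) = 14×4.7/26.7 = 2.46 V, R_Th = R_1‖R_2 = 3.87 kΩ.
Base-emitter loop: V_Th = I_B·R_Th + V_BE + (β+1)I_B·R_E, so I_B = (2.46 − 0.7) / (3.87 + 51×1.8) = 0.0184 mA.
I_C = β·I_B = 50×0.0184 = 0.922 mA, and I_E = (β+1)I_B = 0.941 mA.
V_CE = V_CC − I_C·R_C − I_E·R_E = 14 − 0.922×3.3 − 0.941×1.8 = 9.26 V.
V_CE = 9.26 V > 0.2 V confirms active-region operation.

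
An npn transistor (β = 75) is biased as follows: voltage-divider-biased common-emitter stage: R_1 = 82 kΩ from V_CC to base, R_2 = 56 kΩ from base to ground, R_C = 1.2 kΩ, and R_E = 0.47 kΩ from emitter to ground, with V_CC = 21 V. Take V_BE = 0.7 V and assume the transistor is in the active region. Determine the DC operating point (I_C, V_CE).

Thevenize the base divider: V_Th = V_CC·R_2/(R_1+R_2) = 21×56/138 = 8.52 V, R_Th = R_1‖R_2 = 33.3 kΩ.
Base-emitter loop: V_Th = I_B·R_Th + V_BE + (β+1)I_B·R_E, so I_B = (8.52 − 0.7) / (33.3 + 76×0.47) = 0.113 mA.
I_C = β·I_B = 75×0.113 = 8.5 mA, and I_E = (β+1)I_B = 8.62 mA.
V_CE = V_CC − I_C·R_C − I_E·R_E = 21 − 8.5×1.2 − 8.62×0.47 = 6.75 V.
V_CE = 6.75 V > 0.2 V confirms active-region operation.

I_C ≈ 8.5 mA, V_CE ≈ 6.7 V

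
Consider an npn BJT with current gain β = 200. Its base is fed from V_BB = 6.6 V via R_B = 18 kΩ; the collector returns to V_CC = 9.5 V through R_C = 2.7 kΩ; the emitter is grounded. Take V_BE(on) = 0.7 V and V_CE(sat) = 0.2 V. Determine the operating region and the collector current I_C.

Assume active: I_B = (6.6 − 0.7)/18 = 0.328 mA, giving I_C = β·I_B = 65.6 mA.
But then V_CE = 9.5 − 65.6×2.7 = -167 V < V_CE(sat) = 0.2 V — impossible in the active region.
So the transistor is saturated. With V_CE = 0.2 V, I_C = (V_CC − 0.2)/R_C = 9.3/2.7 = 3.44 mA.
Check: β·I_B = 65.6 mA > I_C = 3.44 mA, confirming saturation.

saturation; I_C ≈ 3.4 mA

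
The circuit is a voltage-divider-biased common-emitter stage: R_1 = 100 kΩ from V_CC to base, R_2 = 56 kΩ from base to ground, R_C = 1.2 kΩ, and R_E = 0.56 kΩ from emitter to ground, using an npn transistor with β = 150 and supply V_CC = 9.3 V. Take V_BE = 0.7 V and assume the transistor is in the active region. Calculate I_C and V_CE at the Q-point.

Thevenize the base divider: V_Th = V_CC·R_2/(R_1+R_2) = 9.3×56/156 = 3.34 V, R_Th = R_1‖R_2 = 35.9 kΩ.
Base-emitter loop: V_Th = I_B·R_Th + V_BE + (β+1)I_B·R_E, so I_B = (3.34 − 0.7) / (35.9 + 151×0.56) = 0.0219 mA.
I_C = β·I_B = 150×0.0219 = 3.29 mA, and I_E = (β+1)I_B = 3.31 mA.
V_CE = V_CC − I_C·R_C − I_E·R_E = 9.3 − 3.29×1.2 − 3.31×0.56 = 3.51 V.
V_CE = 3.51 V > 0.2 V confirms active-region operation.

I_C ≈ 3.3 mA, V_CE ≈ 3.5 V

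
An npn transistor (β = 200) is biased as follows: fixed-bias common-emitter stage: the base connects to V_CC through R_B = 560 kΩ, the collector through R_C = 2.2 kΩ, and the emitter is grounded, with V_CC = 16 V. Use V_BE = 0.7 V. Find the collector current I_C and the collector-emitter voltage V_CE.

I_C ≈ 5.5 mA, V_CE ≈ 4 V

Base loop: V_CC = I_B·R_B + V_BE, so I_B = (16 − 0.7)/560 kΩ = 0.0273 mA.
In the active region I_C = β·I_B = 200 × 0.0273 = 5.46 mA.
Collector loop: V_CE = V_CC − I_C·R_C = 16 − 5.46×2.2 = 3.98 V.
Since V_CE = 3.98 V > V_CE(sat) ≈ 0.2 V, the transistor is in the active region as assumed.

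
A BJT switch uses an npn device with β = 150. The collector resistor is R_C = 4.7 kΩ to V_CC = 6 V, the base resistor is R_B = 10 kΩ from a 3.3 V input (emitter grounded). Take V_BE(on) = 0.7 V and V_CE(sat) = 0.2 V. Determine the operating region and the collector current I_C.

Assume active: I_B = (3.3 − 0.7)/10 = 0.26 mA, giving I_C = β·I_B = 39 mA.
But then V_CE = 6 − 39×4.7 = -177 V < V_CE(sat) = 0.2 V — impossible in the active region.
So the transistor is saturated. With V_CE = 0.2 V, I_C = (V_CC − 0.2)/R_C = 5.8/4.7 = 1.23 mA.
Check: β·I_B = 39 mA > I_C = 1.23 mA, confirming saturation.

saturation; I_C ≈ 1.2 mA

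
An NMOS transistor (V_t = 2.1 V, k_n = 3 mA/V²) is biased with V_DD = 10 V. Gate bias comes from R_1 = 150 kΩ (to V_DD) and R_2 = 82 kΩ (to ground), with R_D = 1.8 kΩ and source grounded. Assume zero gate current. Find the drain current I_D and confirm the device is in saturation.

V_G = V_DD·R_2/(R_1+R_2) = 10×82/232 = 3.53 V. With the source grounded, V_GS = V_G = 3.53 V.
Assume saturation: I_D = (k_n/2)(V_GS − V_t)² = (3/2)×(3.53 − 2.1)² = 1.5×1.43² = 3.09 mA.
V_DS = V_DD − I_D·R_D = 10 − 3.09×1.8 = 4.44 V.
Saturation requires V_DS ≥ V_GS − V_t = 1.43 V; 4.44 ≥ 1.43 ✓.

I_D ≈ 3.1 mA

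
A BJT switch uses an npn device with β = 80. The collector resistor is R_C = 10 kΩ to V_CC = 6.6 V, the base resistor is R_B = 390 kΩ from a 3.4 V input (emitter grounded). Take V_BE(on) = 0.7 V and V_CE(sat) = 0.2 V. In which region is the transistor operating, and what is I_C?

Assume active. Base-emitter loop: I_B = (V_BB − V_BE)/R_B = (3.4 − 0.7)/390 = 0.00692 mA.
I_C = β·I_B = 80×0.00692 = 0.554 mA.
V_CE = V_CC − I_C·R_C = 6.6 − 0.554×10 = 1.06 V > V_CE(sat), so the active-region assumption holds.

active; I_C ≈ 0.55 mA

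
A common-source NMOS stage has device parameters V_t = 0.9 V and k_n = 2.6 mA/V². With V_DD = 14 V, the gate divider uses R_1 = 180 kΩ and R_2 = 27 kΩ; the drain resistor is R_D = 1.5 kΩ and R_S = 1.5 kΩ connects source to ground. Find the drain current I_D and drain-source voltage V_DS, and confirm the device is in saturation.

V_G = V_DD·R_2/(R_1+R_2) = 14×27/207 = 1.83 V.
Assume saturation: I_D = (k_n/2)(V_GS − V_t)² with V_GS = V_G − I_D·R_S = 1.83 − 1.5·I_D.
Substituting gives 2.93·I_D² − 4.61·I_D + 1.11 = 0, with roots I_D = 0.298 or 1.28 mA.
The root I_D = 1.28 mA gives V_GS = -0.0917 V ≤ V_t, so take I_D = 0.298 mA.
Then V_GS = 1.38 V and V_DS = V_DD − I_D(R_D+R_S) = 14 − 0.298×3 = 13.1 V.
Saturation requires V_DS ≥ V_GS − V_t = 0.479 V; 13.1 ≥ 0.479 ✓.

I_D ≈ 0.3 mA, V_DS ≈ 13 V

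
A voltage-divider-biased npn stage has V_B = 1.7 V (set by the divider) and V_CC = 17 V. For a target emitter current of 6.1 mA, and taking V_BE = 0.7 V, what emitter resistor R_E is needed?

R_E ≈ 0.16 kΩ

V_E = V_B − V_BE = 1.7 − 0.7 = 1 V.
R_E = V_E / I_E = 1 / 6.1 = 0.164 kΩ.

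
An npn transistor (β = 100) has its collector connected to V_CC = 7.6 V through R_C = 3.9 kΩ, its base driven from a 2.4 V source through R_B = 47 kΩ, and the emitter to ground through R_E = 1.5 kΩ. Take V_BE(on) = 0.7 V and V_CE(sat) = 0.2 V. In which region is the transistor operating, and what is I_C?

Assume active. Base-emitter loop: I_B = (V_BB − V_BE)/(R_B + (β+1)R_E) = (2.4 − 0.7)/(47 + 101×1.5) = 0.00856 mA.
I_C = β·I_B = 100×0.00856 = 0.856 mA.
V_CE = V_CC − I_C·R_C − I_E·R_E = 7.6 − 0.856×3.9 − 0.865×1.5 = 2.96 V > V_CE(sat), so the active-region assumption holds.

active; I_C ≈ 0.86 mA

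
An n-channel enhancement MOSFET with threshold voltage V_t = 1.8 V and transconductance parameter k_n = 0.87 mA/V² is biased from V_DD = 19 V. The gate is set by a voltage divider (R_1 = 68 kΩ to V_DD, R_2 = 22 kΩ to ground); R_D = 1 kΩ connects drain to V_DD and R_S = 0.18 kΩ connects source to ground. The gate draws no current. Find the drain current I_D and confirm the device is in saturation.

I_D ≈ 2.5 mA

V_G = V_DD·R_2/(R_1+R_2) = 19×22/90 = 4.64 V.
Assume saturation: I_D = (k_n/2)(V_GS − V_t)² with V_GS = V_G − I_D·R_S = 4.64 − 0.18·I_D.
Substituting gives 0.0141·I_D² − 1.45·I_D + 3.52 = 0, with roots I_D = 2.5 or 100 mA.
The root I_D = 100 mA gives V_GS = -13.4 V ≤ V_t, so take I_D = 2.5 mA.
Then V_GS = 4.2 V and V_DS = V_DD − I_D(R_D+R_S) = 19 − 2.5×1.18 = 16.1 V.
Saturation requires V_DS ≥ V_GS − V_t = 2.4 V; 16.1 ≥ 2.4 ✓.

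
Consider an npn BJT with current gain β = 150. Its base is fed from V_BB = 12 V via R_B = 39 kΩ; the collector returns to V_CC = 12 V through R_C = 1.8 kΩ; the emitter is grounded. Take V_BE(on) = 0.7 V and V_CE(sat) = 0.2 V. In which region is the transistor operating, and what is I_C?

saturation; I_C ≈ 6.6 mA

Assume active: I_B = (12 − 0.7)/39 = 0.29 mA, giving I_C = β·I_B = 43.5 mA.
But then V_CE = 12 − 43.5×1.8 = -66.2 V < V_CE(sat) = 0.2 V — impossible in the active region.
So the transistor is saturated. With V_CE = 0.2 V, I_C = (V_CC − 0.2)/R_C = 11.8/1.8 = 6.56 mA.
Check: β·I_B = 43.5 mA > I_C = 6.56 mA, confirming saturation.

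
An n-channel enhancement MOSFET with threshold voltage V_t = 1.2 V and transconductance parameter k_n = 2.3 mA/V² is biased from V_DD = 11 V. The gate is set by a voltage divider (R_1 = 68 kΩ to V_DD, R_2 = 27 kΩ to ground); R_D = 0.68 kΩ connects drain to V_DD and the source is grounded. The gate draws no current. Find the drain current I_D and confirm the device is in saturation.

V_G = V_DD·R_2/(R_1+R_2) = 11×27/95 = 3.13 V. With the source grounded, V_GS = V_G = 3.13 V.
Assume saturation: I_D = (k_n/2)(V_GS − V_t)² = (2.3/2)×(3.13 − 1.2)² = 1.15×1.93² = 4.27 mA.
V_DS = V_DD − I_D·R_D = 11 − 4.27×0.68 = 8.1 V.
Saturation requires V_DS ≥ V_GS − V_t = 1.93 V; 8.1 ≥ 1.93 ✓.

I_D ≈ 4.3 mA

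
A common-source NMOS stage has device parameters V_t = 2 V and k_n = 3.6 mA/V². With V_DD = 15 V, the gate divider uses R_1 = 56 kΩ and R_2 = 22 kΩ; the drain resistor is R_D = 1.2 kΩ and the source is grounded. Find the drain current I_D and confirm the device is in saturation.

I_D ≈ 9 mA

V_G = V_DD·R_2/(R_1+R_2) = 15×22/78 = 4.23 V. With the source grounded, V_GS = V_G = 4.23 V.
Assume saturation: I_D = (k_n/2)(V_GS − V_t)² = (3.6/2)×(4.23 − 2)² = 1.8×2.23² = 8.96 mA.
V_DS = V_DD − I_D·R_D = 15 − 8.96×1.2 = 4.25 V.
Saturation requires V_DS ≥ V_GS − V_t = 2.23 V; 4.25 ≥ 2.23 ✓.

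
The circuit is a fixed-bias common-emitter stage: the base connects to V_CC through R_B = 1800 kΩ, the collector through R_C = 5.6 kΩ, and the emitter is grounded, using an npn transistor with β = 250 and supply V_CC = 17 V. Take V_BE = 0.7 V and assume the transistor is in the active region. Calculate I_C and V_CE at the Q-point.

I_C ≈ 2.3 mA, V_CE ≈ 4.3 V

Base loop: V_CC = I_B·R_B + V_BE, so I_B = (17 − 0.7)/1800 kΩ = 0.00906 mA.
In the active region I_C = β·I_B = 250 × 0.00906 = 2.26 mA.
Collector loop: V_CE = V_CC − I_C·R_C = 17 − 2.26×5.6 = 4.32 V.
Since V_CE = 4.32 V > V_CE(sat) ≈ 0.2 V, the transistor is in the active region as assumed.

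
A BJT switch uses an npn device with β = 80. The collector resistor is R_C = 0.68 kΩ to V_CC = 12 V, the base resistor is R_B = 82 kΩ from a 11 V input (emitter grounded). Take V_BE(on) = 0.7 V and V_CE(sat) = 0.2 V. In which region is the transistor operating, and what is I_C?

active; I_C ≈ 10 mA

Assume active. Base-emitter loop: I_B = (V_BB − V_BE)/R_B = (11 − 0.7)/82 = 0.126 mA.
I_C = β·I_B = 80×0.126 = 10 mA.
V_CE = V_CC − I_C·R_C = 12 − 10×0.68 = 5.17 V > V_CE(sat), so the active-region assumption holds.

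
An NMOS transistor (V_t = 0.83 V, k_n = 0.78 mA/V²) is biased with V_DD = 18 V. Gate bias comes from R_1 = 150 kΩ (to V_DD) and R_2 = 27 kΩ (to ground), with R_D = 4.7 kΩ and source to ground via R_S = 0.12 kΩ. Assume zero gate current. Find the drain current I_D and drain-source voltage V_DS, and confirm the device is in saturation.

V_G = V_DD·R_2/(R_1+R_2) = 18×27/177 = 2.75 V.
Assume saturation: I_D = (k_n/2)(V_GS − V_t)² with V_GS = V_G − I_D·R_S = 2.75 − 0.12·I_D.
Substituting gives 0.00562·I_D² − 1.18·I_D + 1.43 = 0, with roots I_D = 1.22 or 209 mA.
The root I_D = 209 mA gives V_GS = -22.3 V ≤ V_t, so take I_D = 1.22 mA.
Then V_GS = 2.6 V and V_DS = V_DD − I_D(R_D+R_S) = 18 − 1.22×4.82 = 12.1 V.
Saturation requires V_DS ≥ V_GS − V_t = 1.77 V; 12.1 ≥ 1.77 ✓.

I_D ≈ 1.2 mA, V_DS ≈ 12 V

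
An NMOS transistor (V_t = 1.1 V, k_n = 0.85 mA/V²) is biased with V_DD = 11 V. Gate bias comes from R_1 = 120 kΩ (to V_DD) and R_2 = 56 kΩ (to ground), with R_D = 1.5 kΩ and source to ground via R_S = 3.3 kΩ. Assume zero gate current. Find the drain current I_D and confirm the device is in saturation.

I_D ≈ 0.42 mA

V_G = V_DD·R_2/(R_1+R_2) = 11×56/176 = 3.5 V.
Assume saturation: I_D = (k_n/2)(V_GS − V_t)² with V_GS = V_G − I_D·R_S = 3.5 − 3.3·I_D.
Substituting gives 4.63·I_D² − 7.73·I_D + 2.45 = 0, with roots I_D = 0.424 or 1.25 mA.
The root I_D = 1.25 mA gives V_GS = -0.612 V ≤ V_t, so take I_D = 0.424 mA.
Then V_GS = 2.1 V and V_DS = V_DD − I_D(R_D+R_S) = 11 − 0.424×4.8 = 8.96 V.
Saturation requires V_DS ≥ V_GS − V_t = 0.999 V; 8.96 ≥ 0.999 ✓.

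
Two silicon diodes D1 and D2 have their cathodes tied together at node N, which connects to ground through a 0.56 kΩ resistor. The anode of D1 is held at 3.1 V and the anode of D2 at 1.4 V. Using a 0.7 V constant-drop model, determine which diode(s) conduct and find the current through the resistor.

Only D1 conducts; I_R ≈ 4.3 mA

Assume both conduct. Then node N would need to be at both 3.1−0.7 = 2.4 V and 1.4−0.7 = 0.7 V, which is impossible.
Assume only D1 conducts: V_N = 3.1 − 0.7 = 2.4 V, so I_R = 2.4/0.56 = 4.29 mA.
Check D2: its anode-to-cathode voltage is 1.4 − 2.4 = -1 V < 0.7 V, so it is off. The assumption is consistent.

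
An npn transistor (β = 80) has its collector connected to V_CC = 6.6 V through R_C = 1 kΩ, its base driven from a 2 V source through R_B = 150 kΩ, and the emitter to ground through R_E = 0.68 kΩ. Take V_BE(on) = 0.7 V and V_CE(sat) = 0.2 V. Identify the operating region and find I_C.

Assume active. Base-emitter loop: I_B = (V_BB − V_BE)/(R_B + (β+1)R_E) = (2 − 0.7)/(150 + 81×0.68) = 0.00634 mA.
I_C = β·I_B = 80×0.00634 = 0.507 mA.
V_CE = V_CC − I_C·R_C − I_E·R_E = 6.6 − 0.507×1 − 0.513×0.68 = 5.74 V > V_CE(sat), so the active-region assumption holds.

active; I_C ≈ 0.51 mA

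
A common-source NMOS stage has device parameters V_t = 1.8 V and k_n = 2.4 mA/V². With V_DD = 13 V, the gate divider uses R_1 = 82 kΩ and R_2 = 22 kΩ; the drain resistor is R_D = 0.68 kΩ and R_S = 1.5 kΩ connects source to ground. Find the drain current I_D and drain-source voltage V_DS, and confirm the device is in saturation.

V_G = V_DD·R_2/(R_1+R_2) = 13×22/104 = 2.75 V.
Assume saturation: I_D = (k_n/2)(V_GS − V_t)² with V_GS = V_G − I_D·R_S = 2.75 − 1.5·I_D.
Substituting gives 2.7·I_D² − 4.42·I_D + 1.08 = 0, with roots I_D = 0.3 or 1.34 mA.
The root I_D = 1.34 mA gives V_GS = 0.744 V ≤ V_t, so take I_D = 0.3 mA.
Then V_GS = 2.3 V and V_DS = V_DD − I_D(R_D+R_S) = 13 − 0.3×2.18 = 12.3 V.
Saturation requires V_DS ≥ V_GS − V_t = 0.5 V; 12.3 ≥ 0.5 ✓.

I_D ≈ 0.3 mA, V_DS ≈ 12 V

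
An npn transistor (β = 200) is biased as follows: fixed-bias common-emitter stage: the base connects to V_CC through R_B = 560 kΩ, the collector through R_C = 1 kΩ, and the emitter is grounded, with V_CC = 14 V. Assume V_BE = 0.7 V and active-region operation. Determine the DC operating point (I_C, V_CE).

Base loop: V_CC = I_B·R_B + V_BE, so I_B = (14 − 0.7)/560 kΩ = 0.0238 mA.
In the active region I_C = β·I_B = 200 × 0.0238 = 4.75 mA.
Collector loop: V_CE = V_CC − I_C·R_C = 14 − 4.75×1 = 9.25 V.
Since V_CE = 9.25 V > V_CE(sat) ≈ 0.2 V, the transistor is in the active region as assumed.

I_C ≈ 4.8 mA, V_CE ≈ 9.2 V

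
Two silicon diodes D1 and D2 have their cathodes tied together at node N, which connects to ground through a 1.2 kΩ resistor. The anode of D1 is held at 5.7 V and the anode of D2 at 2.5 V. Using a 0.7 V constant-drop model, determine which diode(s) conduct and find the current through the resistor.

Assume both conduct. Then node N would need to be at both 5.7−0.7 = 5 V and 2.5−0.7 = 1.8 V, which is impossible.
Assume only D1 conducts: V_N = 5.7 − 0.7 = 5 V, so I_R = 5/1.2 = 4.17 mA.
Check D2: its anode-to-cathode voltage is 2.5 − 5 = -2.5 V < 0.7 V, so it is off. The assumption is consistent.

Only D1 conducts; I_R ≈ 4.2 mA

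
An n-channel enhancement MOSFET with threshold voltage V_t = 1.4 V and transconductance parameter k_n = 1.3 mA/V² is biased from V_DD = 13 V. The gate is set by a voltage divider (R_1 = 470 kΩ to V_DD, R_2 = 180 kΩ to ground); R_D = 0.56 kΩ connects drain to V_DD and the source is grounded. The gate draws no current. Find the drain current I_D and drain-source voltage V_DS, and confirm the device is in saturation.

V_G = V_DD·R_2/(R_1+R_2) = 13×180/650 = 3.6 V. With the source grounded, V_GS = V_G = 3.6 V.
Assume saturation: I_D = (k_n/2)(V_GS − V_t)² = (1.3/2)×(3.6 − 1.4)² = 0.65×2.2² = 3.15 mA.
V_DS = V_DD − I_D·R_D = 13 − 3.15×0.56 = 11.2 V.
Saturation requires V_DS ≥ V_GS − V_t = 2.2 V; 11.2 ≥ 2.2 ✓.

I_D ≈ 3.1 mA, V_DS ≈ 11 V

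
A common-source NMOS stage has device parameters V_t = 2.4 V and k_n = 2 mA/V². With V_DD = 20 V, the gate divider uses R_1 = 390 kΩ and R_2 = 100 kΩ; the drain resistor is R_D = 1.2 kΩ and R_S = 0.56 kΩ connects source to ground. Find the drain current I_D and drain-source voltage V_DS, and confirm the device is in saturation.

V_G = V_DD·R_2/(R_1+R_2) = 20×100/490 = 4.08 V.
Assume saturation: I_D = (k_n/2)(V_GS − V_t)² with V_GS = V_G − I_D·R_S = 4.08 − 0.56·I_D.
Substituting gives 0.314·I_D² − 2.88·I_D + 2.83 = 0, with roots I_D = 1.12 or 8.08 mA.
The root I_D = 8.08 mA gives V_GS = -0.442 V ≤ V_t, so take I_D = 1.12 mA.
Then V_GS = 3.46 V and V_DS = V_DD − I_D(R_D+R_S) = 20 − 1.12×1.76 = 18 V.
Saturation requires V_DS ≥ V_GS − V_t = 1.06 V; 18 ≥ 1.06 ✓.

I_D ≈ 1.1 mA, V_DS ≈ 18 V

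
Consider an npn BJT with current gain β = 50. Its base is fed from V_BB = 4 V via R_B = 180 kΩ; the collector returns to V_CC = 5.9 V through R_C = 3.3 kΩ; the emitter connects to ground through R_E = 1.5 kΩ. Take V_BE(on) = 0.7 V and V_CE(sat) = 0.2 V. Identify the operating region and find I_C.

active; I_C ≈ 0.64 mA

Assume active. Base-emitter loop: I_B = (V_BB − V_BE)/(R_B + (β+1)R_E) = (4 − 0.7)/(180 + 51×1.5) = 0.0129 mA.
I_C = β·I_B = 50×0.0129 = 0.643 mA.
V_CE = V_CC − I_C·R_C − I_E·R_E = 5.9 − 0.643×3.3 − 0.656×1.5 = 2.79 V > V_CE(sat), so the active-region assumption holds.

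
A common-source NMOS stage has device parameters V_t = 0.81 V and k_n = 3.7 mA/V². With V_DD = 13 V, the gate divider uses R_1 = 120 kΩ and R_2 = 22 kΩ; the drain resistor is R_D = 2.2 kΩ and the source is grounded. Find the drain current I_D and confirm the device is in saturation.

I_D ≈ 2.7 mA

V_G = V_DD·R_2/(R_1+R_2) = 13×22/142 = 2.01 V. With the source grounded, V_GS = V_G = 2.01 V.
Assume saturation: I_D = (k_n/2)(V_GS − V_t)² = (3.7/2)×(2.01 − 0.81)² = 1.85×1.2² = 2.68 mA.
V_DS = V_DD − I_D·R_D = 13 − 2.68×2.2 = 7.1 V.
Saturation requires V_DS ≥ V_GS − V_t = 1.2 V; 7.1 ≥ 1.2 ✓.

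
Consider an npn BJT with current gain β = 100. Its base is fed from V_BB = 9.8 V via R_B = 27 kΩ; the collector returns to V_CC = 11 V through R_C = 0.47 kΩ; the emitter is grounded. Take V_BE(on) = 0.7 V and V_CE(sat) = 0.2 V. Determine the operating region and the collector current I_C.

saturation; I_C ≈ 23 mA

Assume active: I_B = (9.8 − 0.7)/27 = 0.337 mA, giving I_C = β·I_B = 33.7 mA.
But then V_CE = 11 − 33.7×0.47 = -4.84 V < V_CE(sat) = 0.2 V — impossible in the active region.
So the transistor is saturated. With V_CE = 0.2 V, I_C = (V_CC − 0.2)/R_C = 10.8/0.47 = 23 mA.
Check: β·I_B = 33.7 mA > I_C = 23 mA, confirming saturation.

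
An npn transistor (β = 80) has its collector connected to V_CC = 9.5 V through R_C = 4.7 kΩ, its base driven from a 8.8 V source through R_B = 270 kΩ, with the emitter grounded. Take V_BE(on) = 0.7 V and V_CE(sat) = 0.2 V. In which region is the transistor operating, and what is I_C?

saturation; I_C ≈ 2 mA

Assume active: I_B = (8.8 − 0.7)/270 = 0.03 mA, giving I_C = β·I_B = 2.4 mA.
But then V_CE = 9.5 − 2.4×4.7 = -1.78 V < V_CE(sat) = 0.2 V — impossible in the active region.
So the transistor is saturated. With V_CE = 0.2 V, I_C = (V_CC − 0.2)/R_C = 9.3/4.7 = 1.98 mA.
Check: β·I_B = 2.4 mA > I_C = 1.98 mA, confirming saturation.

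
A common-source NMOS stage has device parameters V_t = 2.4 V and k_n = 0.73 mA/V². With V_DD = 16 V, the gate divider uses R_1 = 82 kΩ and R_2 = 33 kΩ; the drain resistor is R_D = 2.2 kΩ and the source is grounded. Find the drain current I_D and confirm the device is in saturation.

V_G = V_DD·R_2/(R_1+R_2) = 16×33/115 = 4.59 V. With the source grounded, V_GS = V_G = 4.59 V.
Assume saturation: I_D = (k_n/2)(V_GS − V_t)² = (0.73/2)×(4.59 − 2.4)² = 0.365×2.19² = 1.75 mA.
V_DS = V_DD − I_D·R_D = 16 − 1.75×2.2 = 12.1 V.
Saturation requires V_DS ≥ V_GS − V_t = 2.19 V; 12.1 ≥ 2.19 ✓.

I_D ≈ 1.8 mA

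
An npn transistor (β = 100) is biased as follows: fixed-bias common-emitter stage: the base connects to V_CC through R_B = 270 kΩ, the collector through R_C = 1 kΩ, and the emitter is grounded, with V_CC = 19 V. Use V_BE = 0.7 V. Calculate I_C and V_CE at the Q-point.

I_C ≈ 6.8 mA, V_CE ≈ 12 V

Base loop: V_CC = I_B·R_B + V_BE, so I_B = (19 − 0.7)/270 kΩ = 0.0678 mA.
In the active region I_C = β·I_B = 100 × 0.0678 = 6.78 mA.
Collector loop: V_CE = V_CC − I_C·R_C = 19 − 6.78×1 = 12.2 V.
Since V_CE = 12.2 V > V_CE(sat) ≈ 0.2 V, the transistor is in the active region as assumed.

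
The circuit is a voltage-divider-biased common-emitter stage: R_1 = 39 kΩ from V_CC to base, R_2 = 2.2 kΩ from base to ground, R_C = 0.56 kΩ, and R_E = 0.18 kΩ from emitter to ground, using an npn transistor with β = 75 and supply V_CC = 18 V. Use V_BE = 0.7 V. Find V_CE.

V_CE ≈ 17 V

Thevenize the base divider: V_Th = V_CC·R_2/(R_1+R_2) = 18×2.2/41.2 = 0.961 V, R_Th = R_1‖R_2 = 2.08 kΩ.
Base-emitter loop: V_Th = I_B·R_Th + V_BE + (β+1)I_B·R_E, so I_B = (0.961 − 0.7) / (2.08 + 76×0.18) = 0.0166 mA.
I_C = β·I_B = 75×0.0166 = 1.24 mA, and I_E = (β+1)I_B = 1.26 mA.
V_CE = V_CC − I_C·R_C − I_E·R_E = 18 − 1.24×0.56 − 1.26×0.18 = 17.1 V.
V_CE = 17.1 V > 0.2 V confirms active-region operation.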